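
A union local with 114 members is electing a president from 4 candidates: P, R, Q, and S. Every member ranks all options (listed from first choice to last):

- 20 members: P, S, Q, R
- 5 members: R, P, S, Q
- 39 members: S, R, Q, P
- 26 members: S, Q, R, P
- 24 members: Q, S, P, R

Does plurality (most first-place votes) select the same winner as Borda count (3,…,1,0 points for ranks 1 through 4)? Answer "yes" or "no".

Plurality — first-place votes: P 20, R 5, Q 24, S 65. Winner: S.
Borda — scores: P 94, R 119, Q 183, S 288. Winner: S.
The two methods agree.

yes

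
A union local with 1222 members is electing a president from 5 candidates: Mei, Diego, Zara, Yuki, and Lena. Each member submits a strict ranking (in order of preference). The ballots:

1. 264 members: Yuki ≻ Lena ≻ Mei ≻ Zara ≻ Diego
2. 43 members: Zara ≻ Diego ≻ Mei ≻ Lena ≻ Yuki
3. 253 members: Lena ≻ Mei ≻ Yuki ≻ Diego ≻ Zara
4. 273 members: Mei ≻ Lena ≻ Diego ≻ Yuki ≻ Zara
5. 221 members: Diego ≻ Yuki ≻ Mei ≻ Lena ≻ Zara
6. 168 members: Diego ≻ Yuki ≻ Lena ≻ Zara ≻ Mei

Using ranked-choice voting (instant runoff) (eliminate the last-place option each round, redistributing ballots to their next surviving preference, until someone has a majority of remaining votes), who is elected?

Round 1: Mei 273, Diego 389, Zara 43, Yuki 264, Lena 253. Eliminate Zara.
Round 2: Mei 273, Diego 432, Yuki 264, Lena 253. Eliminate Lena.
Round 3: Mei 526, Diego 432, Yuki 264. Eliminate Yuki.
Round 4: Mei 790, Diego 432. Mei has a majority.

Mei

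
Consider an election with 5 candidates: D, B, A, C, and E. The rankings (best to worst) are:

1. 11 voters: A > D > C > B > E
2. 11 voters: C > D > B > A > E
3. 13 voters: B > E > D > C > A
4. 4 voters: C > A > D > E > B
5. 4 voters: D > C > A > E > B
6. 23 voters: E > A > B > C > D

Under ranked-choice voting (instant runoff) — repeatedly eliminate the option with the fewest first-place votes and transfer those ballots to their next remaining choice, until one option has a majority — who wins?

Round 1: D 4, B 13, A 11, C 15, E 23. Eliminate D.
Round 2: B 13, A 11, C 19, E 23. Eliminate A.
Round 3: B 13, C 30, E 23. Eliminate B.
Round 4: C 30, E 36. E has a majority.

E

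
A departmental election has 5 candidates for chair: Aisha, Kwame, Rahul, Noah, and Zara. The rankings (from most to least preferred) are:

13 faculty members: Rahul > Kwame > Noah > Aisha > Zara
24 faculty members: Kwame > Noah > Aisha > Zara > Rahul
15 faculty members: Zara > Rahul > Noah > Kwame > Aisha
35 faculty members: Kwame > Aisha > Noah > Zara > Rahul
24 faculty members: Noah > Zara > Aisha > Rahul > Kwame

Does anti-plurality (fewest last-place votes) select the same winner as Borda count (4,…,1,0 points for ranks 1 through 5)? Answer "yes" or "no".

yes

Anti-plurality — last-place votes: Aisha 15, Kwame 24, Rahul 59, Noah 0, Zara 13. Winner: Noah.
Borda — scores: Aisha 214, Kwame 290, Rahul 121, Noah 294, Zara 191. Winner: Noah.
The two methods agree.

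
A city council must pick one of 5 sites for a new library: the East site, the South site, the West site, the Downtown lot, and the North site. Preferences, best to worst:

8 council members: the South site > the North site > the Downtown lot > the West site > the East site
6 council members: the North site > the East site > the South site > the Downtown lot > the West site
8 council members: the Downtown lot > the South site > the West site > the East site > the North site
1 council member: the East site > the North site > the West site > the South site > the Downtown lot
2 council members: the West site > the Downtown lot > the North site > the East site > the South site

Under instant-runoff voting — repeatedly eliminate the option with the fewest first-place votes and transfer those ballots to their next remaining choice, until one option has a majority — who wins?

Round 1: the East site 1, the South site 8, the West site 2, the Downtown lot 8, the North site 6. Eliminate the East site.
Round 2: the South site 8, the West site 2, the Downtown lot 8, the North site 7. Eliminate the West site.
Round 3: the South site 8, the Downtown lot 10, the North site 7. Eliminate the North site.
Round 4: the South site 15, the Downtown lot 10. The South site has a majority.

the South site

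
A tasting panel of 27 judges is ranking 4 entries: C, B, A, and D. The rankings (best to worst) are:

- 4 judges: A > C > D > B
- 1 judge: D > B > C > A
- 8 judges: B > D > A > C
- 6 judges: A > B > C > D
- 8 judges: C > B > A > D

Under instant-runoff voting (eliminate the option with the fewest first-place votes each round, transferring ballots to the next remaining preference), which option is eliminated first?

Round 1: C 8, B 8, A 10, D 1. Eliminate D.

D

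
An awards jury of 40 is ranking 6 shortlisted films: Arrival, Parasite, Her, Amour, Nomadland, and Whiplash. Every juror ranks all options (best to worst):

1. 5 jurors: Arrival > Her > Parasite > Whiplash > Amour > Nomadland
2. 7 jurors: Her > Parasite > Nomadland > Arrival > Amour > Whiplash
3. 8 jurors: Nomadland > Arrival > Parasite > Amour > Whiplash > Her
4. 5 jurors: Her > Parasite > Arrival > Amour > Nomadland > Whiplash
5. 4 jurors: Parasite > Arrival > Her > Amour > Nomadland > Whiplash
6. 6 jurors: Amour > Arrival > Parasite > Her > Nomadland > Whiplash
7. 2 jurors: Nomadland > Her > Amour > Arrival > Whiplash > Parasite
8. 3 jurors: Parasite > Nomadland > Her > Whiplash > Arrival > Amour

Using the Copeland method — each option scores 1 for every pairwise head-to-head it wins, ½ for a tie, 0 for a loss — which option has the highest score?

Arrival

Arrival: beats Parasite, Her, Amour, and Whiplash; ties Nomadland → score 4.5.
Parasite: beats Her, Amour, Nomadland, and Whiplash; loses to Arrival → score 4.
Her: beats Amour, Nomadland, and Whiplash; loses to Arrival and Parasite → score 3.
Amour: beats Whiplash; ties Nomadland; loses to Arrival, Parasite, and Her → score 1.5.
Nomadland: beats Whiplash; ties Arrival and Amour; loses to Parasite and Her → score 2.
Whiplash: loses to Arrival, Parasite, Her, Amour, and Nomadland → score 0.
Arrival has the best pairwise record.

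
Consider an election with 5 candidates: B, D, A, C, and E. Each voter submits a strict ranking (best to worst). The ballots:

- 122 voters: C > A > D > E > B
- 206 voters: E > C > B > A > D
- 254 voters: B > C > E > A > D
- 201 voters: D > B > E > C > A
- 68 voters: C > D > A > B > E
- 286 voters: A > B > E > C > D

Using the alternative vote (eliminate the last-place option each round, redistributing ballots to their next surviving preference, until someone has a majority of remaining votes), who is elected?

B

Round 1: B 254, D 201, A 286, C 190, E 206. Eliminate C.
Round 2: B 254, D 269, A 408, E 206. Eliminate E.
Round 3: B 460, D 269, A 408. Eliminate D.
Round 4: B 661, A 476. B has a majority.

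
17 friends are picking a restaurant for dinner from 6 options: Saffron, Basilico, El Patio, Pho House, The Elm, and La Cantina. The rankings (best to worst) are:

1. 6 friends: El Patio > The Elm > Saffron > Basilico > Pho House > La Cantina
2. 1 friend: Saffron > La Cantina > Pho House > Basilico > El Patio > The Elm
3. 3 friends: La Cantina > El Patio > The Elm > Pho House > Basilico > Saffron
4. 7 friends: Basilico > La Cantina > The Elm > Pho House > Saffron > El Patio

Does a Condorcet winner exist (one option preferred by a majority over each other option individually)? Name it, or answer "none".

Checking pairwise contests:
Basilico beats Saffron 10–7.
El Patio beats Basilico 9–8.
La Cantina beats El Patio 11–6.
Basilico beats Pho House 13–4.
El Patio beats The Elm 10–7.
Basilico beats La Cantina 13–4.
Every option loses at least one head-to-head, so there is no Condorcet winner.

none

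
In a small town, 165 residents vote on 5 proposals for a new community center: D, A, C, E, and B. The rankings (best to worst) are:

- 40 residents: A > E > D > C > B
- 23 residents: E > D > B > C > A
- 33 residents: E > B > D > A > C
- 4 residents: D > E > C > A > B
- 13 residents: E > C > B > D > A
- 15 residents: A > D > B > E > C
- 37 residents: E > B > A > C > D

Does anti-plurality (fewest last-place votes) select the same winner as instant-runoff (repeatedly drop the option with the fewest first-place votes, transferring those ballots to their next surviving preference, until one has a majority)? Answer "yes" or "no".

yes

Anti-plurality — last-place votes: D 37, A 36, C 48, E 0, B 44. Winner: E.
Instant-runoff — R1 D 4, A 55, C 0, E 106, B 0 (E winner). Winner: E.
The two methods agree.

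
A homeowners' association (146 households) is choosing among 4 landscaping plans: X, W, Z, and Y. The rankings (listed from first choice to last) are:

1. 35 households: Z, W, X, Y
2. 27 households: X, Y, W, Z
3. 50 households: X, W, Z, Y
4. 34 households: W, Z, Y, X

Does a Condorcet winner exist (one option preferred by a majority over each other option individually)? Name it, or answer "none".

X

X vs W: 77–69 for X.
X vs Z: 77–69 for X.
X vs Y: 112–34 for X.
X beats every other option head-to-head.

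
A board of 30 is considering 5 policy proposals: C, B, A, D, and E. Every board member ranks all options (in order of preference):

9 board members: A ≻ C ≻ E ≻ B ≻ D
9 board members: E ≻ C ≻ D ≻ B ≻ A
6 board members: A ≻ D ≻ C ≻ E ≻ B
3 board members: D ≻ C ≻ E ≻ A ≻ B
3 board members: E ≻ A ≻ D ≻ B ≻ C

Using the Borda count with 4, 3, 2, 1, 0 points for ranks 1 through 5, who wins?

C: 9·3 + 9·3 + 6·2 + 3·3 + 3·0 = 75
B: 9·1 + 9·1 + 6·0 + 3·0 + 3·1 = 21
A: 9·4 + 9·0 + 6·4 + 3·1 + 3·3 = 72
D: 9·0 + 9·2 + 6·3 + 3·4 + 3·2 = 54
E: 9·2 + 9·4 + 6·1 + 3·2 + 3·4 = 78
E has the highest Borda score (78).

E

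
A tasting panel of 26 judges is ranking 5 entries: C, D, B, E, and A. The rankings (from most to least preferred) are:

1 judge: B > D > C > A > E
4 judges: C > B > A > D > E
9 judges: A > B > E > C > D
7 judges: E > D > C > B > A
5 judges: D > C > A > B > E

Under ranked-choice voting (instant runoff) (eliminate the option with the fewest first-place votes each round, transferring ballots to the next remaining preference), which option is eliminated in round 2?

Round 1: C 4, D 5, B 1, E 7, A 9. Eliminate B.
Round 2: C 4, D 6, E 7, A 9. Eliminate C.

C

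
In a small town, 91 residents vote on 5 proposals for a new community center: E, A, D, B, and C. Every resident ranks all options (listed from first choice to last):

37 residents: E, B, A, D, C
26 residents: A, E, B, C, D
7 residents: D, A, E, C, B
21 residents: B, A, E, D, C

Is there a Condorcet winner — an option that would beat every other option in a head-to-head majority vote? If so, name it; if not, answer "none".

none

Checking pairwise contests:
A beats E 54–37.
B beats A 58–33.
E beats D 84–7.
E beats B 70–21.
E beats C 91–0.
Every option loses at least one head-to-head, so there is no Condorcet winner.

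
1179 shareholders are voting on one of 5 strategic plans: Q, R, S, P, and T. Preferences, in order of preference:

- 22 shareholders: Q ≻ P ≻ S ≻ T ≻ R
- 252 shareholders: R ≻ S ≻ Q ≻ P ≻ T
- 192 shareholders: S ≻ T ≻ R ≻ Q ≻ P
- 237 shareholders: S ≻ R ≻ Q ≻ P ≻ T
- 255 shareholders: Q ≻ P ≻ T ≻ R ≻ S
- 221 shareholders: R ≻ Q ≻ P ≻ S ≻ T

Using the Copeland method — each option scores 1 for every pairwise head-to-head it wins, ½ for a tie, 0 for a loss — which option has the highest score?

Q: beats P and T; loses to R and S → score 2.
R: beats Q, S, P, and T → score 4.
S: beats Q, P, and T; loses to R → score 3.
P: beats T; loses to Q, R, and S → score 1.
T: loses to Q, R, S, and P → score 0.
R has the best pairwise record.

R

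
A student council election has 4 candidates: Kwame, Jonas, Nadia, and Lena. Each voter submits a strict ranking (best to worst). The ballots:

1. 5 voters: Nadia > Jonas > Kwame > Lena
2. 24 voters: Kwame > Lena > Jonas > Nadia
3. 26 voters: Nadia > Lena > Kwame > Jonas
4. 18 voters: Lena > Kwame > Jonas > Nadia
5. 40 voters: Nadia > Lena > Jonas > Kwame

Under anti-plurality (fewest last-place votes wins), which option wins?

Lena

Last-place votes: Kwame 40, Jonas 26, Nadia 42, Lena 5.
Lena is ranked last by the fewest voters, so Lena wins.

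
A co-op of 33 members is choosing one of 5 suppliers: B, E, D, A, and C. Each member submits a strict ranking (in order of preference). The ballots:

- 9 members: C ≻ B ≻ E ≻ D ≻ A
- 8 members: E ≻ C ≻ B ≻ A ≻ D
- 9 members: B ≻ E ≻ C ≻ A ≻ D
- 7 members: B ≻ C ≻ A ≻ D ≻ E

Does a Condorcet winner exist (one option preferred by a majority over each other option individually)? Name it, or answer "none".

none

Checking pairwise contests:
C beats B 17–16.
B beats E 25–8.
B beats D 33–0.
B beats A 33–0.
E beats C 17–16.
Every option loses at least one head-to-head, so there is no Condorcet winner.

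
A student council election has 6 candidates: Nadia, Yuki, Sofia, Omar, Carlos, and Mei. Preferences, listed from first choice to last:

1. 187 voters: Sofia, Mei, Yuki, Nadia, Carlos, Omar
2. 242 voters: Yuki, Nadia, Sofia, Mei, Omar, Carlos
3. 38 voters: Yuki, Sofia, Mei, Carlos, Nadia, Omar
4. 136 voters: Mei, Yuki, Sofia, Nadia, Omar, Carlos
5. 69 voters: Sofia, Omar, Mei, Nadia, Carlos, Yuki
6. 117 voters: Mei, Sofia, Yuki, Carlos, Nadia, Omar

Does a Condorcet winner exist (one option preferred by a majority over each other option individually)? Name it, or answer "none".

Checking pairwise contests:
Yuki beats Nadia 720–69.
Mei beats Yuki 509–280.
Yuki beats Sofia 416–373.
Nadia beats Omar 720–69.
Nadia beats Carlos 634–155.
Sofia beats Mei 536–253.
Every option loses at least one head-to-head, so there is no Condorcet winner.

none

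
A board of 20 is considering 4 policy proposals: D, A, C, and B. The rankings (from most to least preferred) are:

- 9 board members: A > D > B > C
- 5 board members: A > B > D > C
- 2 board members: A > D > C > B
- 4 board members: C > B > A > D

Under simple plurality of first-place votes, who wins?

First-place votes: D 0, A 16, C 4, B 0.
A has the most first-place votes.

A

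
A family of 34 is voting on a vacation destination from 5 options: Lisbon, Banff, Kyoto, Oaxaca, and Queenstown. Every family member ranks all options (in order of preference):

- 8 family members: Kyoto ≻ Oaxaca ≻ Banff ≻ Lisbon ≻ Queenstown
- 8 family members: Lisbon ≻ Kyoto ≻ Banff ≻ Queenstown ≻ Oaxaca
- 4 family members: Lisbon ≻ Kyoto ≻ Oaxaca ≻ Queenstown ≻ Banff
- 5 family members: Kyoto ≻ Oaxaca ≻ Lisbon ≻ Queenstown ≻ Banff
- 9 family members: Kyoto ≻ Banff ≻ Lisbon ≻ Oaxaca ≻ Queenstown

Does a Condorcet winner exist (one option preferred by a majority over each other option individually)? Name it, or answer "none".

Kyoto vs Lisbon: 22–12 for Kyoto.
Kyoto vs Banff: 34–0 for Kyoto.
Kyoto vs Oaxaca: 34–0 for Kyoto.
Kyoto vs Queenstown: 34–0 for Kyoto.
Kyoto beats every other option head-to-head.

Kyoto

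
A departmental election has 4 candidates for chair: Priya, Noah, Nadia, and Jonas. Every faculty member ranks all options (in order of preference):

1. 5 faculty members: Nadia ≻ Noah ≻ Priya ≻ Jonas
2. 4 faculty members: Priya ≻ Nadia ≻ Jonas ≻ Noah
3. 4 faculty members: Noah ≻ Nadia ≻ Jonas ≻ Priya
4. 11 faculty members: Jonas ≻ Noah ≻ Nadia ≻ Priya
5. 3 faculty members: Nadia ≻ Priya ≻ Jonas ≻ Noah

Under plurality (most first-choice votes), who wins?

First-place votes: Priya 4, Noah 4, Nadia 8, Jonas 11.
Jonas has the most first-place votes.

Jonas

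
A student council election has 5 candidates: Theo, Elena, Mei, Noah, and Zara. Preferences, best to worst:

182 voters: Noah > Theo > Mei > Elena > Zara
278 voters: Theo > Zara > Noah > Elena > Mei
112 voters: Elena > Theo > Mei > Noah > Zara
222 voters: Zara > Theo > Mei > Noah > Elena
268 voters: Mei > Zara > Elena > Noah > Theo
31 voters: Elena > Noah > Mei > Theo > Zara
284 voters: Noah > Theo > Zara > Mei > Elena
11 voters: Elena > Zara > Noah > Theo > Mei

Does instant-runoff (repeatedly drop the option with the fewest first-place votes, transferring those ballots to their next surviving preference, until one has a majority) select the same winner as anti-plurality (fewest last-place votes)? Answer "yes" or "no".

yes

Instant-runoff — R1 Theo 278, Elena 154, Mei 268, Noah 466, Zara 222 (Elena out); R2 Theo 390, Mei 268, Noah 497, Zara 233 (Zara out); R3 Theo 612, Mei 268, Noah 508 (Mei out); R4 Theo 612, Noah 776 (Noah winner). Winner: Noah.
Anti-plurality — last-place votes: Theo 268, Elena 506, Mei 289, Noah 0, Zara 325. Winner: Noah.
The two methods agree.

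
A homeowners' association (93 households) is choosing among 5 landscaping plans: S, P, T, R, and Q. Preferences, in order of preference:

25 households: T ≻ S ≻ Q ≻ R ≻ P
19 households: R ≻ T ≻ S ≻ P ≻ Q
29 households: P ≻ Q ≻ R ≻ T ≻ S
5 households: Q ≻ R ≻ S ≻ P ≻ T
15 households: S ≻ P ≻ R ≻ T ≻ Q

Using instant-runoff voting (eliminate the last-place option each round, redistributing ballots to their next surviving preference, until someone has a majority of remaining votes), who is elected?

P

Round 1: S 15, P 29, T 25, R 19, Q 5. Eliminate Q.
Round 2: S 15, P 29, T 25, R 24. Eliminate S.
Round 3: P 44, T 25, R 24. Eliminate R.
Round 4: P 49, T 44. P has a majority.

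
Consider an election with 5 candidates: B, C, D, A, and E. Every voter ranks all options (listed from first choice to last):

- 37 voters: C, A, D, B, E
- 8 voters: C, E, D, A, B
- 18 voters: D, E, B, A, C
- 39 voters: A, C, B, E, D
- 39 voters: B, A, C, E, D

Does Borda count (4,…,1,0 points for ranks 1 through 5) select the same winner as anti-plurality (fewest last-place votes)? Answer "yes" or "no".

Borda — scores: B 307, C 375, D 162, A 410, E 156. Winner: A.
Anti-plurality — last-place votes: B 8, C 18, D 78, A 0, E 37. Winner: A.
The two methods agree.

yes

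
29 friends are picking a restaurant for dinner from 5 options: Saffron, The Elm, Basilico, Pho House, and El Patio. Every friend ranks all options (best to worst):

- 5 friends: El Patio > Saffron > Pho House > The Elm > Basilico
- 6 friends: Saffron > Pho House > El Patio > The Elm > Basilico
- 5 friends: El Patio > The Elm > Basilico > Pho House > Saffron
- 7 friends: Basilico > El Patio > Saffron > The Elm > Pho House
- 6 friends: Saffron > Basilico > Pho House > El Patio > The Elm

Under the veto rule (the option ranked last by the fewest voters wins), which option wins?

El Patio

Last-place votes: Saffron 5, The Elm 6, Basilico 11, Pho House 7, El Patio 0.
El Patio is ranked last by the fewest voters, so El Patio wins.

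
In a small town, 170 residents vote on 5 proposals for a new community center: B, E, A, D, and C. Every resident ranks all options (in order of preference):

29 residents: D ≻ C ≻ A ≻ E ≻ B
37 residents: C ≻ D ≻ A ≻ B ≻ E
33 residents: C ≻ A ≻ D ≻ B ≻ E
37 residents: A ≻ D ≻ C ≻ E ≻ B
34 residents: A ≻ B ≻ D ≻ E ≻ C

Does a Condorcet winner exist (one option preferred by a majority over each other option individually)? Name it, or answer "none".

none

Checking pairwise contests:
A beats B 170–0.
B beats E 104–66.
C beats A 99–71.
A beats D 104–66.
D beats C 100–70.
Every option loses at least one head-to-head, so there is no Condorcet winner.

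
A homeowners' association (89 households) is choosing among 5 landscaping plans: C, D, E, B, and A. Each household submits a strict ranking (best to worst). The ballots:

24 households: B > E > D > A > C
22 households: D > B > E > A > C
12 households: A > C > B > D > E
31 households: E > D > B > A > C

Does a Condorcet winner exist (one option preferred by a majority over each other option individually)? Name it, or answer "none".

Checking pairwise contests:
D beats C 77–12.
E beats D 55–34.
B beats E 58–31.
D beats B 53–36.
D beats A 77–12.
Every option loses at least one head-to-head, so there is no Condorcet winner.

none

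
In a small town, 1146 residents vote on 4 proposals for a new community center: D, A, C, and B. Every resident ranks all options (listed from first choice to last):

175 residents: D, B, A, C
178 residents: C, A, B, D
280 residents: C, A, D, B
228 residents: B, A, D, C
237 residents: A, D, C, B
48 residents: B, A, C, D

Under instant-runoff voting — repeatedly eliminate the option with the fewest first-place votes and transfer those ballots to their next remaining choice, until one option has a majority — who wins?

Round 1: D 175, A 237, C 458, B 276. Eliminate D.
Round 2: A 237, C 458, B 451. Eliminate A.
Round 3: C 695, B 451. C has a majority.

C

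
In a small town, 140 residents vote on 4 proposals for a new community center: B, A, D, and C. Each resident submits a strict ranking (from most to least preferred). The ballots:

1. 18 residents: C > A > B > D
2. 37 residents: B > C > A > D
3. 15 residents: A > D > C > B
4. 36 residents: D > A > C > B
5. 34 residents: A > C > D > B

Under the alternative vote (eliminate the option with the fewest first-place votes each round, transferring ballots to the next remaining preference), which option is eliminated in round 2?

Round 1: B 37, A 49, D 36, C 18. Eliminate C.
Round 2: B 37, A 67, D 36. Eliminate D.

D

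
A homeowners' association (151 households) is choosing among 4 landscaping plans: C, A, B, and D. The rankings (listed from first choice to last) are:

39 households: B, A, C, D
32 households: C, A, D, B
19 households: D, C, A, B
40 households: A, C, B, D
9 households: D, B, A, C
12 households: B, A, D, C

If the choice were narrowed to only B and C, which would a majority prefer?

Voters preferring B to C: 60; preferring C to B: 91.
C wins the head-to-head.

C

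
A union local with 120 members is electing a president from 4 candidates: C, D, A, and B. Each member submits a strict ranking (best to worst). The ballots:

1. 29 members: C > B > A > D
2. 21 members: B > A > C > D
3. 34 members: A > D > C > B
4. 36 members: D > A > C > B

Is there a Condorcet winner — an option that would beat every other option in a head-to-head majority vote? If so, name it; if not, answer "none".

A

A vs C: 91–29 for A.
A vs D: 84–36 for A.
A vs B: 70–50 for A.
A beats every other option head-to-head.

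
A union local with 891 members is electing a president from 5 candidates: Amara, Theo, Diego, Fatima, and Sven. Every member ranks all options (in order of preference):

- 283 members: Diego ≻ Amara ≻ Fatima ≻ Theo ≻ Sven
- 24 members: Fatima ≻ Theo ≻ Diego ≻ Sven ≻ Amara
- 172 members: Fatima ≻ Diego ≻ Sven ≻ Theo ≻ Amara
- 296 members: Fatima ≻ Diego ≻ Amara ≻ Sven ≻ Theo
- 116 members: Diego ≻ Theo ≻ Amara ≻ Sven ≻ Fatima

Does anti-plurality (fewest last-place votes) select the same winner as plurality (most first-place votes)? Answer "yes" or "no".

Anti-plurality — last-place votes: Amara 196, Theo 296, Diego 0, Fatima 116, Sven 283. Winner: Diego.
Plurality — first-place votes: Amara 0, Theo 0, Diego 399, Fatima 492, Sven 0. Winner: Fatima.
The two methods disagree.

no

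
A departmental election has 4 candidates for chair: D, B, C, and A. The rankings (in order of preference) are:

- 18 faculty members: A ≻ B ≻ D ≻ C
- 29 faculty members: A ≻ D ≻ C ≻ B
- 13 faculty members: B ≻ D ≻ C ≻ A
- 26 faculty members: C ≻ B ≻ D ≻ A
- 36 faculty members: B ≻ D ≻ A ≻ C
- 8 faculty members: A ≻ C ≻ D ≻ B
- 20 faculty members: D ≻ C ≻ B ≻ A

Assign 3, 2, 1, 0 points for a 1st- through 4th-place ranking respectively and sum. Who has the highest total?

D: 18·1 + 29·2 + 13·2 + 26·1 + 36·2 + 8·1 + 20·3 = 268
B: 18·2 + 29·0 + 13·3 + 26·2 + 36·3 + 8·0 + 20·1 = 255
C: 18·0 + 29·1 + 13·1 + 26·3 + 36·0 + 8·2 + 20·2 = 176
A: 18·3 + 29·3 + 13·0 + 26·0 + 36·1 + 8·3 + 20·0 = 201
D has the highest Borda score (268).

D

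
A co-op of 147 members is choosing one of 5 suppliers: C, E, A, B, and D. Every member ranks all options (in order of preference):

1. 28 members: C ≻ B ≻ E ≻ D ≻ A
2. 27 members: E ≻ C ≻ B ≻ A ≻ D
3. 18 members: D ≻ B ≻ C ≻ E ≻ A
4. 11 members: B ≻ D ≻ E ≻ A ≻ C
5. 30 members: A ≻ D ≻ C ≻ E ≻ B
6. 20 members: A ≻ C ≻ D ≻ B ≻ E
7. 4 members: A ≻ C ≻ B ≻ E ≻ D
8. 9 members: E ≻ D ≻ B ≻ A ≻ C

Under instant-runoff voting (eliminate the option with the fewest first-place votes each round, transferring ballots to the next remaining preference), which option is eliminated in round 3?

D

Round 1: C 28, E 36, A 54, B 11, D 18. Eliminate B.
Round 2: C 28, E 36, A 54, D 29. Eliminate C.
Round 3: E 64, A 54, D 29. Eliminate D.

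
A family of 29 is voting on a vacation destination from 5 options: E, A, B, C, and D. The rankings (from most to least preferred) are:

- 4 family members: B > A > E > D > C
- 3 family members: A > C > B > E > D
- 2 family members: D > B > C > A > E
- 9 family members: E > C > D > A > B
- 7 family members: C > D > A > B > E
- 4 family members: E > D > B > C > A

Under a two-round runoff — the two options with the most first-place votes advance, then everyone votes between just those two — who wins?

E

Round 1 first-place votes: E 13, A 3, B 4, C 7, D 2.
E and C advance.
Runoff: E is preferred to C by 17 voters; C by 12.
E wins the runoff.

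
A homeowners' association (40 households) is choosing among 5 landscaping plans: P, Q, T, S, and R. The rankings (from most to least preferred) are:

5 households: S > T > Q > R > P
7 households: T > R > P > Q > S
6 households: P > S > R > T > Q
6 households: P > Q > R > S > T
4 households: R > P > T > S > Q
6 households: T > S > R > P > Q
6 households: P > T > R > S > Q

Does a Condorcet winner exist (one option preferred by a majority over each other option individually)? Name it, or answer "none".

none

Checking pairwise contests:
R beats P 22–18.
P beats Q 35–5.
P beats T 22–18.
P beats S 29–11.
T beats R 24–16.
Every option loses at least one head-to-head, so there is no Condorcet winner.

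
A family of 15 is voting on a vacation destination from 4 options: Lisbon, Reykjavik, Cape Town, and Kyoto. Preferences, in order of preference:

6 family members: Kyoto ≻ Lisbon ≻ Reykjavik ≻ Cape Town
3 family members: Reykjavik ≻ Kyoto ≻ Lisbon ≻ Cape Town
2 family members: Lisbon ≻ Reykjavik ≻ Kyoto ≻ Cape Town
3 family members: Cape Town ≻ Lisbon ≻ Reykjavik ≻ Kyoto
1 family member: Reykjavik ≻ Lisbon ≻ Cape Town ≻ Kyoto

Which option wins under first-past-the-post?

Kyoto

First-place votes: Lisbon 2, Reykjavik 4, Cape Town 3, Kyoto 6.
Kyoto has the most first-place votes.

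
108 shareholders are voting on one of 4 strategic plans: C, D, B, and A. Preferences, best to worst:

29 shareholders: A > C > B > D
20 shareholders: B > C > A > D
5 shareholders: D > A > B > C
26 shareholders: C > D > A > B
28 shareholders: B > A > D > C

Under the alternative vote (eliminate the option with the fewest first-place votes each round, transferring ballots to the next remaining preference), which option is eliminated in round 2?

Round 1: C 26, D 5, B 48, A 29. Eliminate D.
Round 2: C 26, B 48, A 34. Eliminate C.

C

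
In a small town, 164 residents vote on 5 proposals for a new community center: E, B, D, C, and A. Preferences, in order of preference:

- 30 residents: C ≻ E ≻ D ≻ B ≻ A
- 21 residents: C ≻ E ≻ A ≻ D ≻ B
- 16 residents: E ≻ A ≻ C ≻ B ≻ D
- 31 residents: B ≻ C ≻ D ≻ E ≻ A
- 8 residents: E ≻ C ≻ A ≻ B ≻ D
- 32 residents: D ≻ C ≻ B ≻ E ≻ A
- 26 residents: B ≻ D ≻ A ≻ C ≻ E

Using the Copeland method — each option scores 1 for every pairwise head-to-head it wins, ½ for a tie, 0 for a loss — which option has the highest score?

E: beats A; loses to B, D, and C → score 1.
B: beats E and A; loses to D and C → score 2.
D: beats E, B, and A; loses to C → score 3.
C: beats E, B, D, and A → score 4.
A: loses to E, B, D, and C → score 0.
C has the best pairwise record.

C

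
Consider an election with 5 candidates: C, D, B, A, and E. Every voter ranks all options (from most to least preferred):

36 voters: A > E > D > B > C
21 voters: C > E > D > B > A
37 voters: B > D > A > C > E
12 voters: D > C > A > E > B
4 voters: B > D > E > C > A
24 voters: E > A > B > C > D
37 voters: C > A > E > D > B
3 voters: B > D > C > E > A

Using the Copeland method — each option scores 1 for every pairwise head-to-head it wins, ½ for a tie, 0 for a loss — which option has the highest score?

C: beats E; loses to D, B, and A → score 1.
D: beats C and B; loses to A and E → score 2.
B: beats C; loses to D, A, and E → score 1.
A: beats C, D, B, and E → score 4.
E: beats D and B; loses to C and A → score 2.
A has the best pairwise record.

A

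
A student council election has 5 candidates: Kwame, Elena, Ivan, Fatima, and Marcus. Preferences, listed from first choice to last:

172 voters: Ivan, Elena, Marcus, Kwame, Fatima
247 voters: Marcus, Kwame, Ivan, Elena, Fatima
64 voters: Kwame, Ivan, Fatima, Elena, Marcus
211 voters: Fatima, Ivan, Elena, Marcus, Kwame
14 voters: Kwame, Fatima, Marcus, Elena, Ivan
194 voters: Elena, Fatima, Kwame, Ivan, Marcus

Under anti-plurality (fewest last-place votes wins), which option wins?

Last-place votes: Kwame 211, Elena 0, Ivan 14, Fatima 419, Marcus 258.
Elena is ranked last by the fewest voters, so Elena wins.

Elena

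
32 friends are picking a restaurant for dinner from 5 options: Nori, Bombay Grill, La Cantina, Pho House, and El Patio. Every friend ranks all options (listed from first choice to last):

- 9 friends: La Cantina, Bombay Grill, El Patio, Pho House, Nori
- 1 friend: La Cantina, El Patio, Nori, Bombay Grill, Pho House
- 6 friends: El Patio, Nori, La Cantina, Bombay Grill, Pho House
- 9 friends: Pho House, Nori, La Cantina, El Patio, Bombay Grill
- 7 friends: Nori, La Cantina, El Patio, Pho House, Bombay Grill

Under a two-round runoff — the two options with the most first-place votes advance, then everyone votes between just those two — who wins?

La Cantina

Round 1 first-place votes: Nori 7, Bombay Grill 0, La Cantina 10, Pho House 9, El Patio 6.
La Cantina and Pho House advance.
Runoff: La Cantina is preferred to Pho House by 23 voters; Pho House by 9.
La Cantina wins the runoff.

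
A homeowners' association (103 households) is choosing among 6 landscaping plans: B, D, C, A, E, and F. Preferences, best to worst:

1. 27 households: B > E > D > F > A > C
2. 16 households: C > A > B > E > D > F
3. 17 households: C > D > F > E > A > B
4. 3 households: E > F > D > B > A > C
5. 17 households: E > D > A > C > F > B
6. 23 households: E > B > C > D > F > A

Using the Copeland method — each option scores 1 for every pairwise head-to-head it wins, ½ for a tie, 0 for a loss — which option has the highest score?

B: beats D, C, A, and F; loses to E → score 4.
D: beats A and F; loses to B, C, and E → score 2.
C: beats D, A, and F; loses to B and E → score 3.
A: loses to B, D, C, E, and F → score 0.
E: beats B, D, C, A, and F → score 5.
F: beats A; loses to B, D, C, and E → score 1.
E has the best pairwise record.

E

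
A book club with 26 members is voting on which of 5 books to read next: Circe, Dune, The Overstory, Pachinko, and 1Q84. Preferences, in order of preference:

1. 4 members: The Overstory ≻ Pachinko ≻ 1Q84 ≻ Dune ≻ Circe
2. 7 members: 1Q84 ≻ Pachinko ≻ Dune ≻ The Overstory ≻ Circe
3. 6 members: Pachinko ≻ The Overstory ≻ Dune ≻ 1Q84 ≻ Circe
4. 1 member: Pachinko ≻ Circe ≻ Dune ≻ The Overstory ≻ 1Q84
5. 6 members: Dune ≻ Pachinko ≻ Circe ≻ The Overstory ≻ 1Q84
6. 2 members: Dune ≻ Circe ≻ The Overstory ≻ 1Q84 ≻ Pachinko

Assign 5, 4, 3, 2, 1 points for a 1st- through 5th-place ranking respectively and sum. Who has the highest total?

Circe: 4·1 + 7·1 + 6·1 + 1·4 + 6·3 + 2·4 = 47
Dune: 4·2 + 7·3 + 6·3 + 1·3 + 6·5 + 2·5 = 90
The Overstory: 4·5 + 7·2 + 6·4 + 1·2 + 6·2 + 2·3 = 78
Pachinko: 4·4 + 7·4 + 6·5 + 1·5 + 6·4 + 2·1 = 105
1Q84: 4·3 + 7·5 + 6·2 + 1·1 + 6·1 + 2·2 = 70
Pachinko has the highest Borda score (105).

Pachinko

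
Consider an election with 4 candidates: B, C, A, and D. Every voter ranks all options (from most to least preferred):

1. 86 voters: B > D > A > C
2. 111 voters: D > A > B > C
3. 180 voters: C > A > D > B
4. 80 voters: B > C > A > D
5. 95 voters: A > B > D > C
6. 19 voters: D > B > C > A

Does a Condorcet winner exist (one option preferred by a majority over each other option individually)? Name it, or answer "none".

A

A vs B: 386–185 for A.
A vs C: 292–279 for A.
A vs D: 355–216 for A.
A beats every other option head-to-head.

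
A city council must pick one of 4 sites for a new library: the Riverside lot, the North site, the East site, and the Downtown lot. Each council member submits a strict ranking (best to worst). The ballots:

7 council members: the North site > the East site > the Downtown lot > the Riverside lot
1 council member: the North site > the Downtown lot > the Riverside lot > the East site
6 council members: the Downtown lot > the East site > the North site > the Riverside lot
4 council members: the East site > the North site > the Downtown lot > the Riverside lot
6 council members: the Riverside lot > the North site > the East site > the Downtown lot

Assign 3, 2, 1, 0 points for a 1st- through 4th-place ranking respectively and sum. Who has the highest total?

the Riverside lot: 7·0 + 1·1 + 6·0 + 4·0 + 6·3 = 19
the North site: 7·3 + 1·3 + 6·1 + 4·2 + 6·2 = 50
the East site: 7·2 + 1·0 + 6·2 + 4·3 + 6·1 = 44
the Downtown lot: 7·1 + 1·2 + 6·3 + 4·1 + 6·0 = 31
the North site has the highest Borda score (50).

the North site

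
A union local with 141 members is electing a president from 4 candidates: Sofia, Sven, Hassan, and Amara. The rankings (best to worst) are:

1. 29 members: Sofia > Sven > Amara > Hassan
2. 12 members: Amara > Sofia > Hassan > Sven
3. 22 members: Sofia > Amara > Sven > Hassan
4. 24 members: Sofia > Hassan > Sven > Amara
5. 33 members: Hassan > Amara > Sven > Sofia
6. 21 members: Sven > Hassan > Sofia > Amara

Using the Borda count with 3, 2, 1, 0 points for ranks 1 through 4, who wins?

Sofia: 29·3 + 12·2 + 22·3 + 24·3 + 33·0 + 21·1 = 270
Sven: 29·2 + 12·0 + 22·1 + 24·1 + 33·1 + 21·3 = 200
Hassan: 29·0 + 12·1 + 22·0 + 24·2 + 33·3 + 21·2 = 201
Amara: 29·1 + 12·3 + 22·2 + 24·0 + 33·2 + 21·0 = 175
Sofia has the highest Borda score (270).

Sofia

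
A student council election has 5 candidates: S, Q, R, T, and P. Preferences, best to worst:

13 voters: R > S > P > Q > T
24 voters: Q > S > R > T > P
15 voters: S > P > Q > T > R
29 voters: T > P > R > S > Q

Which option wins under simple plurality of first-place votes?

T

First-place votes: S 15, Q 24, R 13, T 29, P 0.
T has the most first-place votes.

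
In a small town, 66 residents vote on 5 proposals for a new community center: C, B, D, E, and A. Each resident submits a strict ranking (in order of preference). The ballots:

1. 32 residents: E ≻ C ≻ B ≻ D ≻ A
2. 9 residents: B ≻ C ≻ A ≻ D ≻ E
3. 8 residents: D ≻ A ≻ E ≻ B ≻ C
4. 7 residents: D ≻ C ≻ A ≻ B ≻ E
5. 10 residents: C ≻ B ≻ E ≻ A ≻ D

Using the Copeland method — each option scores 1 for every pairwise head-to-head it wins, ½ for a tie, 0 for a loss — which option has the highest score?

C: beats B, D, and A; loses to E → score 3.
B: beats D and A; loses to C and E → score 2.
D: beats A; loses to C, B, and E → score 1.
E: beats C, B, D, and A → score 4.
A: loses to C, B, D, and E → score 0.
E has the best pairwise record.

E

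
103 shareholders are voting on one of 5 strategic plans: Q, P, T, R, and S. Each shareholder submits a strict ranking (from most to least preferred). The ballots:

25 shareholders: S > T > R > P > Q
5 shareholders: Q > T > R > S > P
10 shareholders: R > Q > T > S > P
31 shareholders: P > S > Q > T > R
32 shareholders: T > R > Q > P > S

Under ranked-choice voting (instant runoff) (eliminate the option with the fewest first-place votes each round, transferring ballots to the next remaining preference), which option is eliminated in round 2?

R

Round 1: Q 5, P 31, T 32, R 10, S 25. Eliminate Q.
Round 2: P 31, T 37, R 10, S 25. Eliminate R.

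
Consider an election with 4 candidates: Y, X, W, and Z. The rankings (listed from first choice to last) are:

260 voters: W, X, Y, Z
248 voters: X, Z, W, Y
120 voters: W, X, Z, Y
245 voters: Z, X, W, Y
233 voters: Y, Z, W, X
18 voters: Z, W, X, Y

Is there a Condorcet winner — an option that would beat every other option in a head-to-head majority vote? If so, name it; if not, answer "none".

Checking pairwise contests:
X beats Y 891–233.
W beats X 631–493.
Z beats W 744–380.
X beats Z 628–496.
Every option loses at least one head-to-head, so there is no Condorcet winner.

none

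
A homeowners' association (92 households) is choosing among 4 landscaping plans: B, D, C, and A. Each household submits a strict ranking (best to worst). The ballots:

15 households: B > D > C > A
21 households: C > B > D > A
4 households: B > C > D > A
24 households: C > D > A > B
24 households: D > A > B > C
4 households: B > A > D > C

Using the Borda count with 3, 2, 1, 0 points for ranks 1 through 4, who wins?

D

B: 15·3 + 21·2 + 4·3 + 24·0 + 24·1 + 4·3 = 135
D: 15·2 + 21·1 + 4·1 + 24·2 + 24·3 + 4·1 = 179
C: 15·1 + 21·3 + 4·2 + 24·3 + 24·0 + 4·0 = 158
A: 15·0 + 21·0 + 4·0 + 24·1 + 24·2 + 4·2 = 80
D has the highest Borda score (179).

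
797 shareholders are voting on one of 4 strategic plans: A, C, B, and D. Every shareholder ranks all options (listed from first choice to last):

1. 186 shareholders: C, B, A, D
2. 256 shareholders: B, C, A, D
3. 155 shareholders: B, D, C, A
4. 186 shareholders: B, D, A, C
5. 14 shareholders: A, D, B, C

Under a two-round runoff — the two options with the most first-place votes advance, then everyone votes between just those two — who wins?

Round 1 first-place votes: A 14, C 186, B 597, D 0.
B and C advance.
Runoff: B is preferred to C by 611 voters; C by 186.
B wins the runoff.

B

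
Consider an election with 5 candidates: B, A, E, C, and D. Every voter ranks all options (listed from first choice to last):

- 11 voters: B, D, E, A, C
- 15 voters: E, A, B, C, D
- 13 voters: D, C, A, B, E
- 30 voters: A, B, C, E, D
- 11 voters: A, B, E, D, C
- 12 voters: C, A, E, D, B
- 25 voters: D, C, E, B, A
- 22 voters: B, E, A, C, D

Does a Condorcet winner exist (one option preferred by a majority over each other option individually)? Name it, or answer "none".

none

Checking pairwise contests:
A beats B 81–58.
E beats A 73–66.
B beats E 87–52.
B beats C 89–50.
B beats D 89–50.
Every option loses at least one head-to-head, so there is no Condorcet winner.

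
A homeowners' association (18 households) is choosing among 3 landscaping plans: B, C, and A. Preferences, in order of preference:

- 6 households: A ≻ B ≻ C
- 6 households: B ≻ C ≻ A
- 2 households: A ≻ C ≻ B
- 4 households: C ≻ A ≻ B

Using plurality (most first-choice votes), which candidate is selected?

First-place votes: B 6, C 4, A 8.
A has the most first-place votes.

A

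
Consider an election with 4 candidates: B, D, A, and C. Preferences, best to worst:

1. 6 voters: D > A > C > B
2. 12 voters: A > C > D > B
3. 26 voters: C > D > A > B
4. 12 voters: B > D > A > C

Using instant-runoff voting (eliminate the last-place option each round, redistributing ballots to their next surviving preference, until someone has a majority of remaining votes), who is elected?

A

Round 1: B 12, D 6, A 12, C 26. Eliminate D.
Round 2: B 12, A 18, C 26. Eliminate B.
Round 3: A 30, C 26. A has a majority.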